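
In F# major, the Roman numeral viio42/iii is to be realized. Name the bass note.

F#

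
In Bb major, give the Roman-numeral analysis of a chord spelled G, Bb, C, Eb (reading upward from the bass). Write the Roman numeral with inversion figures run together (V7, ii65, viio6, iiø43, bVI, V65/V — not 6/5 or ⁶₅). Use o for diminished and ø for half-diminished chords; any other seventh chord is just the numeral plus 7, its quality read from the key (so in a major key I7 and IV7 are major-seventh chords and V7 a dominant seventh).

Stacked in thirds the chord is C-Eb-G-Bb: a minor seventh chord on C.
In Bb major, C is the supertonic; the diatonic minor seventh chord there is ii7.
With G in the bass the chord is in second inversion, so the figured bass is 43.

ii43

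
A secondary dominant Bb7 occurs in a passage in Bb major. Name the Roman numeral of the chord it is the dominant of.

IV

The chord is a dominant seventh chord on Bb.
A dominant resolves down a perfect fifth: Bb → Eb. In Bb major, Eb is scale degree 4, i.e. IV.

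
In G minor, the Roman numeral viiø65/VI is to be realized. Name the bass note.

F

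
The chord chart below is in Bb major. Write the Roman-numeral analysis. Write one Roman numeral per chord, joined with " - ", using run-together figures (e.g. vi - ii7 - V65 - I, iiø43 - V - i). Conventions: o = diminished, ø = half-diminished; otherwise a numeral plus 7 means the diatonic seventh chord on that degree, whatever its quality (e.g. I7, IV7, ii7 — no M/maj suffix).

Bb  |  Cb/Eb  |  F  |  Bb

Bb: major triad on Bb = scale degree 1 → I.
Cb/Eb: Cb with this quality isn't in the key; a major triad on b2 is the Neapolitan sixth, bII6 (third, Eb, in the bass — hence the 6).
F has root F, degree 5 in Bb major, so V.
Bb: major triad on Bb = scale degree 1 → I.

I - bII6 - V - I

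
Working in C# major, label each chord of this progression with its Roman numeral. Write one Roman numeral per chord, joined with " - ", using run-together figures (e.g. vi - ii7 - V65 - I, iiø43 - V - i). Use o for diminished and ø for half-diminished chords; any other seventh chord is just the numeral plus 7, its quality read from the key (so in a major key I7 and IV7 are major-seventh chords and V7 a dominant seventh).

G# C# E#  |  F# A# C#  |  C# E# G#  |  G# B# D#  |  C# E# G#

I64 - IV - I - V - I

G#-C#-E#: major triad on C# = scale degree 1 → I64.
F#-A#-C# has root F#, degree 4 in C# major, so IV.
C#-E#-G#: root C# is the tonic; major triad there is I.
G#-B#-D#: major triad on G# = scale degree 5 → V.
C#-E#-G# has root C#, degree 1 in C# major, so I.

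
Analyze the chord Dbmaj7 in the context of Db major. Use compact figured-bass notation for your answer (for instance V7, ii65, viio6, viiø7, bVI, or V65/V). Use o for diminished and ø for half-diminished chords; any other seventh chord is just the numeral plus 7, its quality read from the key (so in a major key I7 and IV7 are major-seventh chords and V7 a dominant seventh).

Stacked in thirds the chord is Db-F-Ab-C: a major seventh chord on Db.
In Db major, Db is the tonic; the diatonic major seventh chord there is I7.

I7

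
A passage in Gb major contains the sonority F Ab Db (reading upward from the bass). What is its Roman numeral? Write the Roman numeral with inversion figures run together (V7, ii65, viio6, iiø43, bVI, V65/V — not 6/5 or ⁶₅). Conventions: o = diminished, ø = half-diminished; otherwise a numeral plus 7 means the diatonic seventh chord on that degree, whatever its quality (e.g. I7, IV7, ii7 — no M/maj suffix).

V6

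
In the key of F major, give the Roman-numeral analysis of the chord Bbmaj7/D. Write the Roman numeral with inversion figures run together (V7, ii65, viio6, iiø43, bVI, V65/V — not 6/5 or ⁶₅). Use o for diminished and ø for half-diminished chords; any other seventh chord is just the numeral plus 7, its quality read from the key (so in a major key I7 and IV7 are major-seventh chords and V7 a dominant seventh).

The pitches Bb-D-F-A form a major seventh chord rooted on Bb.
In F major, Bb is the subdominant; the diatonic major seventh chord there is IV7.
With D in the bass the chord is in first inversion, so the figured bass is 65.

IV65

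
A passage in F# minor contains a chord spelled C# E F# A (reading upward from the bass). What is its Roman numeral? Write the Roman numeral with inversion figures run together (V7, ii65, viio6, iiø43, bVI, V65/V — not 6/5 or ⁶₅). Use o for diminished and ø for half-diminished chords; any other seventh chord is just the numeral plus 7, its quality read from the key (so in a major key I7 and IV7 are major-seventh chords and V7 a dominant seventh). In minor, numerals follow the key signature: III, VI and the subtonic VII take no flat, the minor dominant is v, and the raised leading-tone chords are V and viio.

i43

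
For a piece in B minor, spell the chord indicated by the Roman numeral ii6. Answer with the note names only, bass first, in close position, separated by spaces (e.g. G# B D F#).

E G# C#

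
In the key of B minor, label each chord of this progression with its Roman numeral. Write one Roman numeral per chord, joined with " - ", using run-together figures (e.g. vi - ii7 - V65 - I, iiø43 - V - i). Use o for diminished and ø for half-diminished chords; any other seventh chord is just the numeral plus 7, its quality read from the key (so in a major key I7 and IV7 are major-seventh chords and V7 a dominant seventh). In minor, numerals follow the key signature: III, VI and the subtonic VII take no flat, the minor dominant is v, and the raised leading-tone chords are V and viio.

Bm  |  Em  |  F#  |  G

Bm: minor triad on B = scale degree 1 → i.
Em: root E is the subdominant; minor triad there is iv.
F#: major triad on F# = scale degree 5 → V.
G: major triad on G = scale degree 6 → VI.

i - iv - V - VI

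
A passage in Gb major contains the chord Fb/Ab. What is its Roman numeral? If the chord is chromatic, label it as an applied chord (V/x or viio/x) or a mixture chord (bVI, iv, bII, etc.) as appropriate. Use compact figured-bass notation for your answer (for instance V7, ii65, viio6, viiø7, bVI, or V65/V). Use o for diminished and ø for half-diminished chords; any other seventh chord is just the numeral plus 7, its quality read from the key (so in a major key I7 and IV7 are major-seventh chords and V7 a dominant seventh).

bVII6

Stacked in thirds the chord is Fb-Ab-Cb: a major triad on Fb.
Fb is the lowered seventh degree of Gb major (diatonic 7 would be F). This is a major triad on the lowered seventh degree (the subtonic), borrowed from the parallel minor.
With Ab in the bass the chord is in first inversion, so the figured bass is 6.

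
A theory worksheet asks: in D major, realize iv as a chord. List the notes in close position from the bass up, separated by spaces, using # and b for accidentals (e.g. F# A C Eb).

Scale degree 4 in D major is G; here the chord built on it is altered to a minor triad. iv is the minor subdominant, borrowed from the parallel minor.
So the chord is G-Bb-D.

G Bb D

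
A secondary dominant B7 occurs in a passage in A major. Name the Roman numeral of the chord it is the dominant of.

The chord is a dominant seventh chord on B.
A dominant resolves down a perfect fifth: B → E. In A major, E is scale degree 5, i.e. V.

V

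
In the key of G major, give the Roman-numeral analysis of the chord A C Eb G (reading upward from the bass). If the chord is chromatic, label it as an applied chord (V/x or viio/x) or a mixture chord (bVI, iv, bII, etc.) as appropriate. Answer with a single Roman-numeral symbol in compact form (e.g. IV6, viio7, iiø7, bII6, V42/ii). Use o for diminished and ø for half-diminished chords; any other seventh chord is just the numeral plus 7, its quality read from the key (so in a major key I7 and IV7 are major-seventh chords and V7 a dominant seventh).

iiø7

Stacked in thirds the chord is A-C-Eb-G: a half-diminished seventh chord on A.
A is the second degree of G major. This is the half-diminished supertonic seventh, borrowed from the parallel minor.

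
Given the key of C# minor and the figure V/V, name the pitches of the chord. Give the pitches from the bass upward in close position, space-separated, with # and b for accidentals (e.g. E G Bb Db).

D# F## A#

V/V is a secondary dominant — the dominant triad of V. V in C# minor is G#, so the applied chord's root is D#, a perfect fifth above.
Building a major triad on D# gives D#-F##-A#.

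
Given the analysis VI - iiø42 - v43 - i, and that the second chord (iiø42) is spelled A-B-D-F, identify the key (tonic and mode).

A minor

The chord Bm7b5/A is a half-diminished seventh chord rooted on B; its label is iiø42.
If B is scale degree 2 and the mode makes that degree carry a half-diminished seventh chord, the tonic is A and the mode is minor.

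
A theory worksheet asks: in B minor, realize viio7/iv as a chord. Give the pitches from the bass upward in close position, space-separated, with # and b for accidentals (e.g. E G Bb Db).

viio7/iv is a secondary leading-tone chord. The target iv is E in B minor; the applied chord is rooted a semitone below, on D#.
Building a fully diminished seventh chord on D# gives D#-F#-A-C.

D# F# A C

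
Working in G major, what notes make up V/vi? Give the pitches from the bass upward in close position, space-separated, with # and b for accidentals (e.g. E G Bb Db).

The slash means an applied dominant: we want the dominant of vi. In G major, vi is E minor, and its dominant is built on B.
Building a major triad on B gives B-D#-F#.

B D# F#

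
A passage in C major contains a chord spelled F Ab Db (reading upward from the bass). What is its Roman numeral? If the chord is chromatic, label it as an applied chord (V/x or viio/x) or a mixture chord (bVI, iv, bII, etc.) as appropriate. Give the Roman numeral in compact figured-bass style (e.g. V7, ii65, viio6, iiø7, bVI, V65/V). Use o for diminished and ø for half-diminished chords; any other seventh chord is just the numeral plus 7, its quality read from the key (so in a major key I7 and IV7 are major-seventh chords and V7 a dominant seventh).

The pitches Db-F-Ab form a major triad rooted on Db.
Db is the lowered second degree of C major (diatonic 2 would be D). This is the Neapolitan sixth — a major triad on the lowered second degree, here in its customary first inversion.
With F in the bass the chord is in first inversion, so the figured bass is 6.

bII6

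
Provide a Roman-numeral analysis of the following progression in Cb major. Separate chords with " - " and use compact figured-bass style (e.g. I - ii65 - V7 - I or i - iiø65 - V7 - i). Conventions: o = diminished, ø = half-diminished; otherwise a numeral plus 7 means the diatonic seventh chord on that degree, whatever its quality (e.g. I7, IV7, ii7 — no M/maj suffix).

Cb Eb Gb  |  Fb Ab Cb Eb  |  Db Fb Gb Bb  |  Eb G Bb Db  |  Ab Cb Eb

I - IV7 - V43 - V7/vi - vi

Cb-Eb-Gb has root Cb, degree 1 in Cb major, so I.
Fb-Ab-Cb-Eb: root Fb is the subdominant; major seventh chord there is IV7.
Db-Fb-Gb-Bb has root Gb, degree 5 in Cb major, so V43.
Eb-G-Bb-Db is the secondary dominant of vi (dominant seventh chord on Eb): V7/vi.
Ab-Cb-Eb has root Ab, degree 6 in Cb major, so vi.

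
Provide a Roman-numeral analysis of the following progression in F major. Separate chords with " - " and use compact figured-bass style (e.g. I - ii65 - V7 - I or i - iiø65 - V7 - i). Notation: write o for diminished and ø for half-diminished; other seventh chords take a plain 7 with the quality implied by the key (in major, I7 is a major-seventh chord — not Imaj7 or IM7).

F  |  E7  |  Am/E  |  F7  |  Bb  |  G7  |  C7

F: root F is the tonic; major triad there is I.
E7: a dominant seventh chord on E, the applied dominant of iii → V7/iii.
Am/E has root A, degree 3 in F major, so iii64.
F7: a dominant seventh chord on F, the applied dominant of IV → V7/IV.
Bb: root Bb is the subdominant; major triad there is IV.
G7 is the secondary dominant of V (dominant seventh chord on G): V7/V.
C7 has root C, degree 5 in F major, so V7.

I - V7/iii - iii64 - V7/IV - IV - V7/V - V7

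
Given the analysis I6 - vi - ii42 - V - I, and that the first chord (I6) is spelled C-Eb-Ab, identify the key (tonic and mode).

Ab major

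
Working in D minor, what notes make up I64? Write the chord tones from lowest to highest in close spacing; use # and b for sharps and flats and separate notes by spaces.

A D F#

I64 is the major tonic (Picardy third), borrowed from the parallel major. In D minor that root is D.
So the chord is D-F#-A, a major triad.
With the 64 figure the chord is in second inversion; from the bass A upward in close position it reads A-D-F#.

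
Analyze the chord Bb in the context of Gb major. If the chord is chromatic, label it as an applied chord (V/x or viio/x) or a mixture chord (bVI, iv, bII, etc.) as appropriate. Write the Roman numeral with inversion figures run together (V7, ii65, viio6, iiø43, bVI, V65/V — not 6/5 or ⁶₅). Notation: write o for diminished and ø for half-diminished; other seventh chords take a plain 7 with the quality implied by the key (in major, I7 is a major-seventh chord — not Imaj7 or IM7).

V/vi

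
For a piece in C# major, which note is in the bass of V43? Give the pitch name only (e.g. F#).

D#

V in C# major has root G#; the chord is G#-B#-D#-F#.
The figure 43 means second inversion — the fifth is in the bass.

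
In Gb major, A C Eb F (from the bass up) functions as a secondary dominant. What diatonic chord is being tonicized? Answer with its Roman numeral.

iii

The chord is a dominant seventh chord on F.
A dominant resolves down a perfect fifth: F → Bb. In Gb major, Bb is scale degree 3, i.e. iii.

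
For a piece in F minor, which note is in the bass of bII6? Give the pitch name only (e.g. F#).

Bb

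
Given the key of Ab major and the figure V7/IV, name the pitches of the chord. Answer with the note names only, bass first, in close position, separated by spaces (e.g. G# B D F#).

Ab C Eb Gb

V7/IV is a secondary dominant — the dominant seventh of IV. IV in Ab major is Db, so the applied chord's root is Ab, a perfect fifth above.
Building a dominant seventh chord on Ab gives Ab-C-Eb-Gb.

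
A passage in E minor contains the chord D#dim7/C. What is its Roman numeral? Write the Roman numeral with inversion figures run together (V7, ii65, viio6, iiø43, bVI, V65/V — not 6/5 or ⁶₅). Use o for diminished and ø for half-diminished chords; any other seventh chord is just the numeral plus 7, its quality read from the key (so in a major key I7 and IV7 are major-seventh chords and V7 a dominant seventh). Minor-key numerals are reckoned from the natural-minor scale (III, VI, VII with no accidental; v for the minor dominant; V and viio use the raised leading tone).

viio42

The pitches D#-F#-A-C form a fully diminished seventh chord rooted on D#.
D# is scale degree 7 in E minor, and a fully diminished seventh chord on that degree is written viio7.
With C in the bass the chord is in third inversion, so the figured bass is 42.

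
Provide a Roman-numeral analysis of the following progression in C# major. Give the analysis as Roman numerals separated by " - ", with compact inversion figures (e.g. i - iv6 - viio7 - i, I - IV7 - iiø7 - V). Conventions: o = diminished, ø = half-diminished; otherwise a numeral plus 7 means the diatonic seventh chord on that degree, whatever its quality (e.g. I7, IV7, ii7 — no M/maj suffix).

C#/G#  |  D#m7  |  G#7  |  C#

I64 - ii7 - V7 - I

C#/G#: root C# is the tonic; major triad there is I64.
D#m7: root D# is the supertonic; minor seventh chord there is ii7.
G#7 has root G#, degree 5 in C# major, so V7.
C#: major triad on C# = scale degree 1 → I.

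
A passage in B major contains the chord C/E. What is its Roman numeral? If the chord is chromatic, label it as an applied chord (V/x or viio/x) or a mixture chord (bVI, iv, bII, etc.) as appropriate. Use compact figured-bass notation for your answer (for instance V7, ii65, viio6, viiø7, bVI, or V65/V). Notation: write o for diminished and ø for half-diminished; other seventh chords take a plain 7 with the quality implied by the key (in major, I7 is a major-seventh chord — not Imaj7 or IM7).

The pitches C-E-G form a major triad rooted on C.
C is the lowered second degree of B major (diatonic 2 would be C#). This is the Neapolitan sixth — a major triad on the lowered second degree, here in its customary first inversion.
With E in the bass the chord is in first inversion, so the figured bass is 6.

bII6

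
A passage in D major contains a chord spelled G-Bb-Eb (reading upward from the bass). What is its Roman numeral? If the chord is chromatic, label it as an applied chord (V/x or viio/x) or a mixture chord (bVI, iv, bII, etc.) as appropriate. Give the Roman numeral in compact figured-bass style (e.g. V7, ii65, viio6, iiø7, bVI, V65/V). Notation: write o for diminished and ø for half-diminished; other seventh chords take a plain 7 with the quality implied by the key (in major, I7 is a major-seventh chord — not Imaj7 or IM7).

Stacked in thirds the chord is Eb-G-Bb: a major triad on Eb.
Eb is the lowered second degree of D major (diatonic 2 would be E). This is the Neapolitan sixth — a major triad on the lowered second degree, here in its customary first inversion.
With G in the bass the chord is in first inversion, so the figured bass is 6.

bII6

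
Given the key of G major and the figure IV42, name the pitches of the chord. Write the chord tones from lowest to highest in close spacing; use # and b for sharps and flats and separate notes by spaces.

B C E G

The numeral's case and figure indicate a major seventh chord. In G major its root, scale degree 4, is C.
Stacking thirds from C gives C-E-G-B.
The figured bass 42 indicates third inversion, placing the seventh (B) in the bass: B-C-E-G.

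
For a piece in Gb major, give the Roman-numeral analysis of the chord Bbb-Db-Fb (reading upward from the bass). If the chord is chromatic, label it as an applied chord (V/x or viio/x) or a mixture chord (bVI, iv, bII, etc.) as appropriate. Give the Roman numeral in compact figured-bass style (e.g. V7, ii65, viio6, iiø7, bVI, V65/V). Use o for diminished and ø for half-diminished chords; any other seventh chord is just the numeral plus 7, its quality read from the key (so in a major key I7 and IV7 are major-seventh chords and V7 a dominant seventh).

bIII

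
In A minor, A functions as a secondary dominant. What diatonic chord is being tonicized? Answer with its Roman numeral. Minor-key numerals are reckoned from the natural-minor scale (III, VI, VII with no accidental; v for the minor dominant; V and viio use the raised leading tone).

The chord is a major triad on A.
A dominant resolves down a perfect fifth: A → D. In A minor, D is scale degree 4, i.e. iv.

iv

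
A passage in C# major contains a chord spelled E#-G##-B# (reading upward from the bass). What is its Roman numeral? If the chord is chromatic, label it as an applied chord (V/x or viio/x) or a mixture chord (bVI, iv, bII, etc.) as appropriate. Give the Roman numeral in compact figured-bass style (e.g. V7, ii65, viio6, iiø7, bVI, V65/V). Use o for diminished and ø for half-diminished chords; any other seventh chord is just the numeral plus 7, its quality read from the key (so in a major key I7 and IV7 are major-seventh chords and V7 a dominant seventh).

Stacked in thirds the chord is E#-G##-B#: a major triad on E#.
E# is not a diatonic chord root with this quality in C# major, but it lies a perfect fifth above A# (vi), so the chord functions as an applied dominant of vi.

V/vi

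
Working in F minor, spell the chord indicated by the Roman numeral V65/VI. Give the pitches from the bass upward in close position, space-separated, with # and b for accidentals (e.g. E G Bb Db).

C Eb Gb Ab

V65/VI is a secondary dominant — the dominant seventh of VI. VI in F minor is Db, so the applied chord's root is Ab, a perfect fifth above.
Building a dominant seventh chord on Ab gives Ab-C-Eb-Gb.
With the 65 figure the chord is in first inversion; from the bass C upward in close position it reads C-Eb-Gb-Ab.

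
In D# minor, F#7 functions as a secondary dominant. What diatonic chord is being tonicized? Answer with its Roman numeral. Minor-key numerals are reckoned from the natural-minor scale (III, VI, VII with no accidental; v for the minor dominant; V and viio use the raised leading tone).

VI

The chord is a dominant seventh chord on F#.
A dominant resolves down a perfect fifth: F# → B. In D# minor, B is scale degree 6, i.e. VI.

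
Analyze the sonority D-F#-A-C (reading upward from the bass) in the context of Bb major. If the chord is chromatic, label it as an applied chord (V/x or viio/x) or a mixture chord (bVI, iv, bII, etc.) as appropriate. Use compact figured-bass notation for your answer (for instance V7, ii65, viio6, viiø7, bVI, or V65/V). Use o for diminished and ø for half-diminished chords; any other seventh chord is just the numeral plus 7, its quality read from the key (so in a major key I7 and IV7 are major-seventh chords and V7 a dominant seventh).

V7/vi

Stacked in thirds the chord is D-F#-A-C: a dominant seventh chord on D.
D is not a diatonic chord root with this quality in Bb major, but it lies a perfect fifth above G (vi), so the chord functions as an applied dominant of vi.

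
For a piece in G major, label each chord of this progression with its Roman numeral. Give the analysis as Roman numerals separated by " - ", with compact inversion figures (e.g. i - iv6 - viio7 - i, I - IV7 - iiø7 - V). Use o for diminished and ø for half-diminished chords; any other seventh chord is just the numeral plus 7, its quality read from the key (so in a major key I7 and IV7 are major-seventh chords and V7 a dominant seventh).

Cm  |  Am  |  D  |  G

Cm: C with this quality isn't in the key; it's iv, borrowed from the parallel minor.
Am: minor triad on A = scale degree 2 → ii.
D has root D, degree 5 in G major, so V.
G: root G is the tonic; major triad there is I.

iv - ii - V - I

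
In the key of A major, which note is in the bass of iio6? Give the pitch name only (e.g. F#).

D

iio in A major has root B; the chord is B-D-F.
The figure 6 means first inversion — the third is in the bass.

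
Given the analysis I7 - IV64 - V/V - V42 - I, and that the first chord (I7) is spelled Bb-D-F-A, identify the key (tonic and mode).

Bb major

The anchor chord is a major seventh chord on Bb, labeled I7.
If Bb is scale degree 1 and the mode makes that degree carry a major seventh chord, the tonic is Bb and the mode is major.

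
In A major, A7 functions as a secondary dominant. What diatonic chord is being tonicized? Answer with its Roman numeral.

The chord is a dominant seventh chord on A.
A dominant resolves down a perfect fifth: A → D. In A major, D is scale degree 4, i.e. IV.

IV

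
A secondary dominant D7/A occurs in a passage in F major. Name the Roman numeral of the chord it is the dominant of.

ii

The chord is a dominant seventh chord on D.
A dominant resolves down a perfect fifth: D → G. In F major, G is scale degree 2, i.e. ii.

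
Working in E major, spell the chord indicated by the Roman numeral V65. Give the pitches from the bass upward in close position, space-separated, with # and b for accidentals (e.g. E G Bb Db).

The numeral's case and figure indicate a dominant seventh chord. In E major its root, the dominant, is B.
That chord is spelled B-D#-F#-A.
The figured bass 65 indicates first inversion, placing the third (D#) in the bass: D#-F#-A-B.

D# F# A B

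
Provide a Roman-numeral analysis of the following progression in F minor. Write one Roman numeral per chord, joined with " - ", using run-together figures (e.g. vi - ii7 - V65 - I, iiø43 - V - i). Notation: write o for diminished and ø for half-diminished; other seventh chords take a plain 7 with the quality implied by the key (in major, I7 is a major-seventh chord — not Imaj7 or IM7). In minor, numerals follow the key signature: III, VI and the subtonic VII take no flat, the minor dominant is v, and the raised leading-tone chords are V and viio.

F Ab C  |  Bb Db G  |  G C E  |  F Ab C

i - iio6 - V64 - i

F-Ab-C: root F is the tonic; minor triad there is i.
Bb-Db-G: root G is the supertonic; diminished triad there is iio6.
G-C-E has root C, degree 5 in F minor, so V64.
F-Ab-C: root F is the tonic; minor triad there is i.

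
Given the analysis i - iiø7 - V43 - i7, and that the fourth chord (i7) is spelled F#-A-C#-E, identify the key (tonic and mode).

The anchor chord is a minor seventh chord on F#, labeled i7.
If F# is scale degree 1 and the mode makes that degree carry a minor seventh chord, the tonic is F# and the mode is minor.

F# minor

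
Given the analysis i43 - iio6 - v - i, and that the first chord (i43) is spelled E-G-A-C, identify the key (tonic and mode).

A minor

The anchor chord is a minor seventh chord on A, labeled i43.
If A is scale degree 1 and the mode makes that degree carry a minor seventh chord, the tonic is A and the mode is minor.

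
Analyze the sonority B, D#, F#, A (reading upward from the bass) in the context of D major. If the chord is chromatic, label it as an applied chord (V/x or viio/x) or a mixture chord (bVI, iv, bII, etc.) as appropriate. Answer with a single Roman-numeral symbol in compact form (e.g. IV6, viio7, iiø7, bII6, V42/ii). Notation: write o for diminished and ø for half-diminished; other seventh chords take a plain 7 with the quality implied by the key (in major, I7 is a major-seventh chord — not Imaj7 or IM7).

V7/ii

Stacked in thirds the chord is B-D#-F#-A: a dominant seventh chord on B.
B is not a diatonic chord root with this quality in D major, but it lies a perfect fifth above E (ii), so the chord functions as an applied dominant of ii.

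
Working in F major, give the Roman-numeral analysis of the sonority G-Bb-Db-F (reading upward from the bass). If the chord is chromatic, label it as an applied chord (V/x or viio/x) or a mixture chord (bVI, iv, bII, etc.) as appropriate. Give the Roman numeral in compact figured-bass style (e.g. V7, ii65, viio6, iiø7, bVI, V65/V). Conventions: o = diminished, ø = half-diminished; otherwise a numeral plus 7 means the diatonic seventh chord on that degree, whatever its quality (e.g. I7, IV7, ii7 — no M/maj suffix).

The pitches G-Bb-Db-F form a half-diminished seventh chord rooted on G.
G is the second degree of F major. This is the half-diminished supertonic seventh, borrowed from the parallel minor.

iiø7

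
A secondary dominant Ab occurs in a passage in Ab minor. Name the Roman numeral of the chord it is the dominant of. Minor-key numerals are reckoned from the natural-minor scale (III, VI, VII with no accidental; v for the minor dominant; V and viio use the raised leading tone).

iv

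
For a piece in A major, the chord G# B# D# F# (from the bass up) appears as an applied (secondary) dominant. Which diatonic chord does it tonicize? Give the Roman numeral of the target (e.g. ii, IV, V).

iii

The chord is a dominant seventh chord on G#.
A dominant resolves down a perfect fifth: G# → C#. In A major, C# is scale degree 3, i.e. iii.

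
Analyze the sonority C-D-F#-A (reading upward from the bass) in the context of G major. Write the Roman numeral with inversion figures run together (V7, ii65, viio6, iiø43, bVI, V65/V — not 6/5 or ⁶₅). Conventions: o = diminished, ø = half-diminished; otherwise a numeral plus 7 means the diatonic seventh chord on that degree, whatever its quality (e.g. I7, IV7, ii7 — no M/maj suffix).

V42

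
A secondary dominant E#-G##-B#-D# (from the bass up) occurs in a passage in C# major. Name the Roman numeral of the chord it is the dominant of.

The chord is a dominant seventh chord on E#.
A dominant resolves down a perfect fifth: E# → A#. In C# major, A# is scale degree 6, i.e. vi.

vi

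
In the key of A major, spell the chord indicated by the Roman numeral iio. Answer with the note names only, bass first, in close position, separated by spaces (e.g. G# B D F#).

Scale degree 2 in A major is B; here the chord built on it is altered to a diminished triad. iio is the diminished supertonic triad, borrowed from the parallel minor.
So the chord is B-D-F.

B D F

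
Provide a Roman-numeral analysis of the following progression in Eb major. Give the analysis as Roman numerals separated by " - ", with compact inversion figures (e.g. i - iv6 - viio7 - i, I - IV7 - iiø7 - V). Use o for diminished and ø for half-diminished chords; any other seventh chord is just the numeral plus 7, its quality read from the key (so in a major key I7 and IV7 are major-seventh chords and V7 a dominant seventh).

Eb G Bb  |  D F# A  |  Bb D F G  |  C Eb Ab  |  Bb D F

I - V/iii - iii65 - IV6 - V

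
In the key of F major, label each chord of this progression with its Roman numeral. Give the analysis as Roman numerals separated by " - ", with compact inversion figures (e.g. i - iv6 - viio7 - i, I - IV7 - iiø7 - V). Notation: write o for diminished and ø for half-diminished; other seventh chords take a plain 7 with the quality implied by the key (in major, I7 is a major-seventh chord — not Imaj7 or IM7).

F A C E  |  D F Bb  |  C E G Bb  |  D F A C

F-A-C-E: root F is the tonic; major seventh chord there is I7.
D-F-Bb: root Bb is the subdominant; major triad there is IV6.
C-E-G-Bb has root C, degree 5 in F major, so V7.
D-F-A-C: root D is the submediant; minor seventh chord there is vi7.

I7 - IV6 - V7 - vi7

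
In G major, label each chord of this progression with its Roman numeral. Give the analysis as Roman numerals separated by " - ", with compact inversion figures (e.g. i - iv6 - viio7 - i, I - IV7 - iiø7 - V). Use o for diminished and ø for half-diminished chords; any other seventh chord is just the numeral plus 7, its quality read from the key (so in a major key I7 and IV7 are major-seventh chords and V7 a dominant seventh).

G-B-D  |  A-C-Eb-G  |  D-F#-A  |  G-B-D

G-B-D: root G is the tonic; major triad there is I.
A-C-Eb-G is non-diatonic — iiø7, a mixture chord from G minor.
D-F#-A: major triad on D = scale degree 5 → V.
G-B-D: root G is the tonic; major triad there is I.

I - iiø7 - V - I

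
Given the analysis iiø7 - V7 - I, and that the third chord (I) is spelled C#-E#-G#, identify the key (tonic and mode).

C# major

I is given as C#-E#-G# — a major triad with root C#.
If C# is scale degree 1 and the mode makes that degree carry a major triad, the tonic is C# and the mode is major.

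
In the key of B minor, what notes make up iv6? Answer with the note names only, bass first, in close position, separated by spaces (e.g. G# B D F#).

The numeral's case and figure indicate a minor triad. In B minor its root, the fourth degree, is E.
That chord is spelled E-G-B.
The figured bass 6 indicates first inversion, placing the third (G) in the bass: G-B-E.

G B E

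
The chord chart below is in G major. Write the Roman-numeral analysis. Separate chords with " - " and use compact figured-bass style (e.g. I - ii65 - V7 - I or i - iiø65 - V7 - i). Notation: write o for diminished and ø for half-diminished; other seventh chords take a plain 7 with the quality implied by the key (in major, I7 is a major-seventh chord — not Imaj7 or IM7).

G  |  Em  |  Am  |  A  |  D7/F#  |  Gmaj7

G: root G is the tonic; major triad there is I.
Em: root E is the submediant; minor triad there is vi.
Am: minor triad on A = scale degree 2 → ii.
A is the secondary dominant of V (major triad on A): V/V.
D7/F#: root D is the dominant; dominant seventh chord there is V65.
Gmaj7: major seventh chord on G = scale degree 1 → I7.

I - vi - ii - V/V - V65 - I7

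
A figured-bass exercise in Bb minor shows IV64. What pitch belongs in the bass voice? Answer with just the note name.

Bb

IV in Bb minor has root Eb; the chord is Eb-G-Bb.
The figure 64 means second inversion — the fifth is in the bass.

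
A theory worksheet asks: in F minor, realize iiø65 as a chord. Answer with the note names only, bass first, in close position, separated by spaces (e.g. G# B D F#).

The numeral's case and figure indicate a half-diminished seventh chord. In F minor its root, the supertonic, is G.
Stacking thirds from G gives G-Bb-Db-F.
The figured bass 65 indicates first inversion, placing the third (Bb) in the bass: Bb-Db-F-G.

Bb Db F G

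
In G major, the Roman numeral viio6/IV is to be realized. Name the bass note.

The applied chord viio6/IV is rooted on B: B-D-F.
The figure 6 means first inversion — the third is in the bass.

D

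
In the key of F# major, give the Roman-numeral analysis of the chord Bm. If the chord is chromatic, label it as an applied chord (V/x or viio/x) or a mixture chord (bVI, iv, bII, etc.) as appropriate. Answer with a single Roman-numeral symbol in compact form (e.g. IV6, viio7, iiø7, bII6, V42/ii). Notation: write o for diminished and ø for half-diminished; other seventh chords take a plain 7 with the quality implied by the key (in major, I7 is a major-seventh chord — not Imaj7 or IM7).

iv

The pitches B-D-F# form a minor triad rooted on B.
B is the fourth degree of F# major. This is the minor subdominant, borrowed from the parallel minor.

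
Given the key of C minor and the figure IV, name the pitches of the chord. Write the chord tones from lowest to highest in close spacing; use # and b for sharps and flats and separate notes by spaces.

Scale degree 4 in C minor is F; here the chord built on it is altered to a major triad. IV is the major subdominant, borrowed from the parallel major.
So the chord is F-A-C.

F A C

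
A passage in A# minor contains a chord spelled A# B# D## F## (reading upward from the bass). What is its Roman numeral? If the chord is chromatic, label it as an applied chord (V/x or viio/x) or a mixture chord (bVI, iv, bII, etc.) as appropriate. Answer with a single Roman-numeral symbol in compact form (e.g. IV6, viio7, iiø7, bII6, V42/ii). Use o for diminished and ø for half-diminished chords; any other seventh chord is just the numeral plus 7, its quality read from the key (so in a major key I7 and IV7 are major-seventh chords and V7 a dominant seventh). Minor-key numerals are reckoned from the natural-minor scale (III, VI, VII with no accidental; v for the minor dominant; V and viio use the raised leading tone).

Stacked in thirds the chord is B#-D##-F##-A#: a dominant seventh chord on B#.
B# is not a diatonic chord root with this quality in A# minor, but it lies a perfect fifth above E# (V), so the chord functions as an applied dominant of V.
With A# in the bass the chord is in third inversion, so the figured bass is 42.

V42/V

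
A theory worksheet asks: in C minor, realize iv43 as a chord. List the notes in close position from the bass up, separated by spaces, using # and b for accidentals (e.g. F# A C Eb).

C Eb F Ab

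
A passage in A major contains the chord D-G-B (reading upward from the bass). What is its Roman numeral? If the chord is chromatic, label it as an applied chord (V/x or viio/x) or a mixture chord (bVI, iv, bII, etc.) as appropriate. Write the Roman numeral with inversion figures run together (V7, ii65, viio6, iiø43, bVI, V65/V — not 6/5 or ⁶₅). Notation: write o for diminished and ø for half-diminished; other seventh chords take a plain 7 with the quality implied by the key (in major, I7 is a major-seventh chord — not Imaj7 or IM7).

bVII64

Stacked in thirds the chord is G-B-D: a major triad on G.
G is the lowered seventh degree of A major (diatonic 7 would be G#). This is a major triad on the lowered seventh degree (the subtonic), borrowed from the parallel minor.
With D in the bass the chord is in second inversion, so the figured bass is 64.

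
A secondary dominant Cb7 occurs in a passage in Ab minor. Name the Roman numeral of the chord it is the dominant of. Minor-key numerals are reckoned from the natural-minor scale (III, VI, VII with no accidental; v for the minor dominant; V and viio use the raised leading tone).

VI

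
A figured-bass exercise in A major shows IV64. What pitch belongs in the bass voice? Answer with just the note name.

A

IV in A major has root D; the chord is D-F#-A.
The figure 64 means second inversion — the fifth is in the bass.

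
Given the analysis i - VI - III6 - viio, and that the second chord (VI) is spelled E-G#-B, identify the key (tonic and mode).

G# minor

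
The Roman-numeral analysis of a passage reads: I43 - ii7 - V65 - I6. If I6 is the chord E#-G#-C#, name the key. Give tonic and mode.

C# major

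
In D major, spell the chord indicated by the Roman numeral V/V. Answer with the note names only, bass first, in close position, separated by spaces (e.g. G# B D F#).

E G# B

V/V is a secondary dominant — the dominant triad of V. V in D major is A, so the applied chord's root is E, a perfect fifth above.
Building a major triad on E gives E-G#-B.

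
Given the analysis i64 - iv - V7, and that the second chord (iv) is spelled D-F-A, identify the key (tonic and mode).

A minor

iv is given as D-F-A — a minor triad with root D.
iv on D implies D is the subdominant; that puts the tonic at A, and the lowercase numeral fits minor mode.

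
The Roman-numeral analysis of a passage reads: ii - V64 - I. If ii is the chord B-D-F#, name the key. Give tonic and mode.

The anchor chord is a minor triad on B, labeled ii.
ii on B implies B is the supertonic; that puts the tonic at A, and the lowercase numeral fits major mode.

A major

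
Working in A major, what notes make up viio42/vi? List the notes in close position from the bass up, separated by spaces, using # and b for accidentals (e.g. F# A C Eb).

viio42/vi is a secondary leading-tone chord. The target vi is F# in A major; the applied chord is rooted a semitone below, on E#.
Building a fully diminished seventh chord on E# gives E#-G#-B-D.
With the 42 figure the chord is in third inversion; from the bass D upward in close position it reads D-E#-G#-B.

D E# G# B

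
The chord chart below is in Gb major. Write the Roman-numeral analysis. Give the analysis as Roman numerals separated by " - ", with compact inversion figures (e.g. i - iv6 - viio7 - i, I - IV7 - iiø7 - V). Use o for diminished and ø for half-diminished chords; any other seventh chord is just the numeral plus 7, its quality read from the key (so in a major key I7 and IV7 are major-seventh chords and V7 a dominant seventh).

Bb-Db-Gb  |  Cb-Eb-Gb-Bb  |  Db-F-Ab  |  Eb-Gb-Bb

Bb-Db-Gb: major triad on Gb = scale degree 1 → I6.
Cb-Eb-Gb-Bb: root Cb is the subdominant; major seventh chord there is IV7.
Db-F-Ab: major triad on Db = scale degree 5 → V.
Eb-Gb-Bb has root Eb, degree 6 in Gb major, so vi.

I6 - IV7 - V - vi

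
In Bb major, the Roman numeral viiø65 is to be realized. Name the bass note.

viiø in Bb major has root A; the chord is A-C-Eb-G.
The figure 65 means first inversion — the third is in the bass.

C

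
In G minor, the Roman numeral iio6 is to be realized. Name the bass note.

C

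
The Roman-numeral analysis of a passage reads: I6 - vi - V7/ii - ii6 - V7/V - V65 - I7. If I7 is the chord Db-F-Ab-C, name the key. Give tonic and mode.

Db major

The chord Dbmaj7 is a major seventh chord rooted on Db; its label is I7.
If Db is scale degree 1 and the mode makes that degree carry a major seventh chord, the tonic is Db and the mode is major.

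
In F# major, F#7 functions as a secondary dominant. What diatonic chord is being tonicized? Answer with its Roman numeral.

The chord is a dominant seventh chord on F#.
A dominant resolves down a perfect fifth: F# → B. In F# major, B is scale degree 4, i.e. IV.

IV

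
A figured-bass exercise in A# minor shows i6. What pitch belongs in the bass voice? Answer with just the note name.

C#

i in A# minor has root A#; the chord is A#-C#-E#.
The figure 6 means first inversion — the third is in the bass.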